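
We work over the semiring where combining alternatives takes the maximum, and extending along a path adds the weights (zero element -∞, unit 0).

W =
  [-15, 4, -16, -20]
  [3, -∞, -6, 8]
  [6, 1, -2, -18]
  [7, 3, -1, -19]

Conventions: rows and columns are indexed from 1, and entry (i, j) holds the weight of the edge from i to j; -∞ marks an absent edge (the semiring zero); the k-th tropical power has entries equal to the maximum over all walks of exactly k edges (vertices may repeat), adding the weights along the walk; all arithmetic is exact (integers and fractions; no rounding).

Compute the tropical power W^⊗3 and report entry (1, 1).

W^⊗2:
  [7, -11, -2, 12]
  [15, 11, 7, -11]
  [4, 10, -4, 9]
  [6, 11, -3, 11]
W^⊗3:
  [19, 15, 11, -3]
  [14, 19, 5, 19]
  [16, 12, 8, 18]
  [18, 14, 10, 19]
Key observation: the optimum is the walk 1->2->4->1, with weight 4 + 8 + 7 = 19.
Optimal value attained by: walk 1->2->4->1.
Answer: (W^⊗3)[1][1] = 19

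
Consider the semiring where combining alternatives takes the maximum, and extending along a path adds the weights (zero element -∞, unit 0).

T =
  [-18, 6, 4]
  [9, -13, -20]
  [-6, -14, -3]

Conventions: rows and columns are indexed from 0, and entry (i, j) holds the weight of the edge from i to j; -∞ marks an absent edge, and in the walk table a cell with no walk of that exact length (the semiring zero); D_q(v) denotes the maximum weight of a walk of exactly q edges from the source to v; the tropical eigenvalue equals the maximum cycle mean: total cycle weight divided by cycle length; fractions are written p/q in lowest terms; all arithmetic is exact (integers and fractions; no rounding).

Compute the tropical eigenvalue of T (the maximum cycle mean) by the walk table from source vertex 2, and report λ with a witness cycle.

q=0: [-∞, -∞, 0]
q=1: [-6, -14, -3]
q=2: [-5, 0, -2]
q=3: [9, 1, -1]
Optimal cycle mean attained by: cycle 0->1->0, total 6 + 9, length 2.
Answer: λ = 15/2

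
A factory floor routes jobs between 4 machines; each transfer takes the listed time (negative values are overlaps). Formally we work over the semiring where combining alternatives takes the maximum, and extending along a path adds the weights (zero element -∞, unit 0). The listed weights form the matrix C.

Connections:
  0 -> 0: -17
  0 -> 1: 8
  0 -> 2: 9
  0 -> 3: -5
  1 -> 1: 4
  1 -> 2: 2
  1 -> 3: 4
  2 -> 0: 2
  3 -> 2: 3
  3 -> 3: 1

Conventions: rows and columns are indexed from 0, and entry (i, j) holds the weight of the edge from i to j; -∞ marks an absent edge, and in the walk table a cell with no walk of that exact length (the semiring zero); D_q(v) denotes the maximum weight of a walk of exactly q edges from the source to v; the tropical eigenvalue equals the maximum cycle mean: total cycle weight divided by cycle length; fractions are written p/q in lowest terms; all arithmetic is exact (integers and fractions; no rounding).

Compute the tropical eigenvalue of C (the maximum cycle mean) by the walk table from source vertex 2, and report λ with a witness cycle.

q=0: [-∞, -∞, 0, -∞]
q=1: [2, -∞, -∞, -∞]
q=2: [-15, 10, 11, -3]
q=3: [13, 14, 12, 14]
q=4: [14, 21, 22, 18]
Optimal cycle mean attained by: cycle 0->2->0, total 9 + 2, length 2.
Answer: λ = 11/2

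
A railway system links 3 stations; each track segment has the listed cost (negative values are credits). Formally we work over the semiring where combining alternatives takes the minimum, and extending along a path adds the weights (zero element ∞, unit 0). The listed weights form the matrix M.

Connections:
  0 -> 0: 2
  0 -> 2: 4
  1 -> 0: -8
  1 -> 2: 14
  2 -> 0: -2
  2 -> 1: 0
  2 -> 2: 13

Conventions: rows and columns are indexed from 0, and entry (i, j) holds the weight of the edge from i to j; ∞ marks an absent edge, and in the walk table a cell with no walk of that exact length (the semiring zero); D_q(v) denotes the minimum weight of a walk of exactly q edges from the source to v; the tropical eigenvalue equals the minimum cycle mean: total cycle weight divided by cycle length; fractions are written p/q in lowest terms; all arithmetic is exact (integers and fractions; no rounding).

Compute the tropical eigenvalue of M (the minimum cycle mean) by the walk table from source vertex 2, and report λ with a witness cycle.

q=0: [∞, ∞, 0]
q=1: [-2, 0, 13]
q=2: [-8, 13, 2]
q=3: [-6, 2, -4]
Optimal cycle mean attained by: cycle 0->2->1->0, total 4 + 0 + (-8), length 3.
Answer: λ = -4/3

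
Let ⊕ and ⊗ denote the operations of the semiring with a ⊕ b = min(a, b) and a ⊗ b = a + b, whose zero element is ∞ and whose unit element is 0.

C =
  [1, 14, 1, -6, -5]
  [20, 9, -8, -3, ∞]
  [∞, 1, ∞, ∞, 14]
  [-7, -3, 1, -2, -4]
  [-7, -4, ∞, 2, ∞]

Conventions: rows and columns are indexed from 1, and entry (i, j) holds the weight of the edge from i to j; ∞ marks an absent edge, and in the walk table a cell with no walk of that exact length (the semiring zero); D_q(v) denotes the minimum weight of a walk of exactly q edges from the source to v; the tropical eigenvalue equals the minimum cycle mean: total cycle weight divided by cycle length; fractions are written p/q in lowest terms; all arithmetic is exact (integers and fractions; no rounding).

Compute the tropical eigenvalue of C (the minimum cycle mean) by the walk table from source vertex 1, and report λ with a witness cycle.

q=0: [0, ∞, ∞, ∞, ∞]
q=1: [1, 14, 1, -6, -5]
q=2: [-13, -9, -5, -8, -10]
q=3: [-17, -14, -17, -19, -18]
q=4: [-26, -22, -22, -23, -23]
q=5: [-30, -27, -30, -32, -31]
Optimal cycle mean attained by: cycle 1->4->1, total (-6) + (-7), length 2.
Answer: λ = -13/2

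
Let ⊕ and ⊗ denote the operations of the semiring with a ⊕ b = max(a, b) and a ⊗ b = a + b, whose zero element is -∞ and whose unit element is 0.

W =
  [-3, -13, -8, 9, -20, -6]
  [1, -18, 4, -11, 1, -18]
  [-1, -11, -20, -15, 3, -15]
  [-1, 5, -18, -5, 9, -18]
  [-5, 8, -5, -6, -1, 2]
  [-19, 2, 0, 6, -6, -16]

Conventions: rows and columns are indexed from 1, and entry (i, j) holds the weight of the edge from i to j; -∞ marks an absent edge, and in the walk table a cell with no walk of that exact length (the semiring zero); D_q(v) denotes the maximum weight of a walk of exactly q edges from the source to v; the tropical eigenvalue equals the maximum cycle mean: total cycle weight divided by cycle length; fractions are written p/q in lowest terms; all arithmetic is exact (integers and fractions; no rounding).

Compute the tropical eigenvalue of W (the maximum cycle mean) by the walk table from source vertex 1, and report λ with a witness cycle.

q=0: [0, -∞, -∞, -∞, -∞, -∞]
q=1: [-3, -13, -8, 9, -20, -6]
q=2: [8, 14, -6, 6, 18, -9]
q=3: [15, 26, 18, 17, 17, 20]
q=4: [27, 25, 30, 26, 27, 19]
q=5: [29, 35, 29, 36, 35, 29]
q=6: [36, 43, 39, 38, 45, 37]
Optimal cycle mean attained by: cycle 1->4->5->2->1, total 9 + 9 + 8 + 1, length 4.
Answer: λ = 27/4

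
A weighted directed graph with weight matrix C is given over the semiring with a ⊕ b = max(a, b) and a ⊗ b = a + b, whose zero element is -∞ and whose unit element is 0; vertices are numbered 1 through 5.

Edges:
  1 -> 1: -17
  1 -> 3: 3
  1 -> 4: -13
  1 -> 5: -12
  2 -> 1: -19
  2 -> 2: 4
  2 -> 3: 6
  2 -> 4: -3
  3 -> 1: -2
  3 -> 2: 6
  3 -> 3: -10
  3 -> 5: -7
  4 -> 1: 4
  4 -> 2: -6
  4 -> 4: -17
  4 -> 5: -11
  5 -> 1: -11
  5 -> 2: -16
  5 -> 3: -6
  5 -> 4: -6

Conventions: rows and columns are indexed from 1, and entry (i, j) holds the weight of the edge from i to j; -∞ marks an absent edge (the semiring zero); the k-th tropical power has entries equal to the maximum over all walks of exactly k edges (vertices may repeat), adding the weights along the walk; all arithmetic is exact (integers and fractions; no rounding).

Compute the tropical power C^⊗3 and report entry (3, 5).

C^⊗2:
  [1, 9, -7, -18, -4]
  [4, 12, 10, 1, -1]
  [-12, 10, 12, 3, -14]
  [-13, -2, 7, -9, -8]
  [-2, 0, -8, -19, -13]
C^⊗3:
  [-9, 13, 15, 6, -11]
  [8, 16, 18, 9, 3]
  [10, 18, 16, 7, 5]
  [5, 13, 4, -5, 0]
  [-10, 4, 6, -3, -14]
Key observation: the optimum is the walk 3->2->3->5, with weight 6 + 6 + (-7) = 5.
Optimal value attained by: walk 3->2->3->5.
Answer: (C^⊗3)[3][5] = 5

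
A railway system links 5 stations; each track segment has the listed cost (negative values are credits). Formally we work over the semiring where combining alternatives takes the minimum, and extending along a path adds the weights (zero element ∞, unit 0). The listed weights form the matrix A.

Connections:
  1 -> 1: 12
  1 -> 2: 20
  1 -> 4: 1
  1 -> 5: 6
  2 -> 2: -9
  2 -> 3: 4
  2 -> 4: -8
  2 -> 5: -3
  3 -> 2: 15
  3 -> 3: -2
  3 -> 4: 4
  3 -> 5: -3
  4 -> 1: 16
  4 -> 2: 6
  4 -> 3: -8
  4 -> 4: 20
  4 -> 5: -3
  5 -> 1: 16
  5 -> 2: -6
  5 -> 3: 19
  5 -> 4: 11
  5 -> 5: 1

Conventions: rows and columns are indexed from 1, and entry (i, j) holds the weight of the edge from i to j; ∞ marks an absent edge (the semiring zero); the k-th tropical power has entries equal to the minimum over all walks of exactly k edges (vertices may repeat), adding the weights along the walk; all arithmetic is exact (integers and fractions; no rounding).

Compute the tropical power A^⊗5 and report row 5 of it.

A^⊗2:
  [17, 0, -7, 12, -2]
  [8, -18, -16, -17, -12]
  [13, -9, -4, 2, -5]
  [13, -9, -10, -4, -11]
  [17, -15, -2, -14, -9]
A^⊗3:
  [14, -9, -9, -8, -10]
  [-1, -27, -25, -26, -21]
  [11, -18, -6, -17, -12]
  [5, -18, -12, -17, -13]
  [2, -24, -22, -23, -18]
A^⊗4:
  [6, -18, -16, -17, -12]
  [-10, -36, -34, -35, -30]
  [-1, -27, -25, -26, -21]
  [-1, -27, -25, -26, -21]
  [-7, -33, -31, -32, -27]
A^⊗5:
  [-1, -27, -25, -26, -21]
  [-19, -45, -43, -44, -39]
  [-10, -36, -34, -35, -30]
  [-10, -36, -34, -35, -30]
  [-16, -42, -40, -41, -36]
Answer: row 5 of A^⊗5 = [-16, -42, -40, -41, -36]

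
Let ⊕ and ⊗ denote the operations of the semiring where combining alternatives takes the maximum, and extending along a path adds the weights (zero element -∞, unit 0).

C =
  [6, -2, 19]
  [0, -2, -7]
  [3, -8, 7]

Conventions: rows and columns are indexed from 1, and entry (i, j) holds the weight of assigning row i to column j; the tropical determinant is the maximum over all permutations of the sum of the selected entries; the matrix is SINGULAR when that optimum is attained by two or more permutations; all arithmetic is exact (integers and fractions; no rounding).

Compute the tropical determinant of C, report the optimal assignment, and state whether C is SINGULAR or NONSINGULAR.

σ = (1, 2, 3): 6 + (-2) + 7 = 11
σ = (1, 3, 2): 6 + (-7) + (-8) = -9
σ = (2, 1, 3): (-2) + 0 + 7 = 5
σ = (2, 3, 1): (-2) + (-7) + 3 = -6
σ = (3, 1, 2): 19 + 0 + (-8) = 11
σ = (3, 2, 1): 19 + (-2) + 3 = 20
Optimal value attained by: σ = (3, 2, 1).
Answer: det⊕(C) = 20; verdict: NONSINGULAR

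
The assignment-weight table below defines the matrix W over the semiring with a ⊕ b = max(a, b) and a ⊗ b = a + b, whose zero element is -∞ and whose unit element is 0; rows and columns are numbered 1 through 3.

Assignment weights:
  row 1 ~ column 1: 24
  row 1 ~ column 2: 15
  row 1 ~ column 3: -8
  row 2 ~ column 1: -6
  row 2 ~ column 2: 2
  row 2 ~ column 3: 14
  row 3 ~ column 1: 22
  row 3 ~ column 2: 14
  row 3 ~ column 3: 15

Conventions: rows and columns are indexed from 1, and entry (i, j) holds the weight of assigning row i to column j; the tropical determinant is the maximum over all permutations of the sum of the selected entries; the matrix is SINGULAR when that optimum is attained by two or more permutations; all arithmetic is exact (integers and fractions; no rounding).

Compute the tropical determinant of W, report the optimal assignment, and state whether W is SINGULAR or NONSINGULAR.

σ = (1, 2, 3): 24 + 2 + 15 = 41
σ = (1, 3, 2): 24 + 14 + 14 = 52
σ = (2, 1, 3): 15 + (-6) + 15 = 24
σ = (2, 3, 1): 15 + 14 + 22 = 51
σ = (3, 1, 2): (-8) + (-6) + 14 = 0
σ = (3, 2, 1): (-8) + 2 + 22 = 16
Optimal value attained by: σ = (1, 3, 2).
Answer: det⊕(W) = 52; verdict: NONSINGULAR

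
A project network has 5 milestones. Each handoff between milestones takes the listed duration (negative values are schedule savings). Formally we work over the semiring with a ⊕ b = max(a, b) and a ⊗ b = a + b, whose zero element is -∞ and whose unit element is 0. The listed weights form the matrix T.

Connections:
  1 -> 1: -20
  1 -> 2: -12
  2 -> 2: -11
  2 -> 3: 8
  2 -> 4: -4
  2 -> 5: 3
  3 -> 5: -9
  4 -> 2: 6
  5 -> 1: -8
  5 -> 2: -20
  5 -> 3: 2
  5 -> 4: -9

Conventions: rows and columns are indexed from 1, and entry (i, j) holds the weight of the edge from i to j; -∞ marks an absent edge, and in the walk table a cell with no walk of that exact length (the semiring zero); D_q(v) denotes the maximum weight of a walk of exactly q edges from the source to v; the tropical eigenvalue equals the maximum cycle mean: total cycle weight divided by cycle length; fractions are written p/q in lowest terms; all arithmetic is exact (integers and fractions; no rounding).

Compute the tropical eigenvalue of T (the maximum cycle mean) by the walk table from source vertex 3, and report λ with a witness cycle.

q=0: [-∞, -∞, 0, -∞, -∞]
q=1: [-∞, -∞, -∞, -∞, -9]
q=2: [-17, -29, -7, -18, -∞]
q=3: [-37, -12, -21, -33, -16]
q=4: [-24, -23, -4, -16, -9]
q=5: [-17, -10, -7, -18, -13]
Optimal cycle mean attained by: cycle 2->4->2, total (-4) + 6, length 2.
Answer: λ = 1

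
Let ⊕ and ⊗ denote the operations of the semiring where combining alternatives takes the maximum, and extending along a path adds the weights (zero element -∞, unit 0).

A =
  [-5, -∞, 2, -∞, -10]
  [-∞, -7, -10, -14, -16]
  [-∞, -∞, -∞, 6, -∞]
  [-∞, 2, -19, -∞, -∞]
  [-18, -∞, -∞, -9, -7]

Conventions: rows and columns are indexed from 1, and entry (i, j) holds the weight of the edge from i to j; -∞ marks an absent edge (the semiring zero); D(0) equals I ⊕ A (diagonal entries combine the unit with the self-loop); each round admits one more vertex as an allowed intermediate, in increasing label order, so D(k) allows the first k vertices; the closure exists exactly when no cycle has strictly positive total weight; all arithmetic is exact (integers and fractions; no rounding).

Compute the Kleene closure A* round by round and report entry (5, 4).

D(0):
  [0, -∞, 2, -∞, -10]
  [-∞, 0, -10, -14, -16]
  [-∞, -∞, 0, 6, -∞]
  [-∞, 2, -19, 0, -∞]
  [-18, -∞, -∞, -9, 0]
D(1):
  [0, -∞, 2, -∞, -10]
  [-∞, 0, -10, -14, -16]
  [-∞, -∞, 0, 6, -∞]
  [-∞, 2, -19, 0, -∞]
  [-18, -∞, -16, -9, 0]
D(2):
  [0, -∞, 2, -∞, -10]
  [-∞, 0, -10, -14, -16]
  [-∞, -∞, 0, 6, -∞]
  [-∞, 2, -8, 0, -14]
  [-18, -∞, -16, -9, 0]
D(3):
  [0, -∞, 2, 8, -10]
  [-∞, 0, -10, -4, -16]
  [-∞, -∞, 0, 6, -∞]
  [-∞, 2, -8, 0, -14]
  [-18, -∞, -16, -9, 0]
D(4):
  [0, 10, 2, 8, -6]
  [-∞, 0, -10, -4, -16]
  [-∞, 8, 0, 6, -8]
  [-∞, 2, -8, 0, -14]
  [-18, -7, -16, -9, 0]
D(5):
  [0, 10, 2, 8, -6]
  [-34, 0, -10, -4, -16]
  [-26, 8, 0, 6, -8]
  [-32, 2, -8, 0, -14]
  [-18, -7, -16, -9, 0]
Answer: A*[5][4] = -9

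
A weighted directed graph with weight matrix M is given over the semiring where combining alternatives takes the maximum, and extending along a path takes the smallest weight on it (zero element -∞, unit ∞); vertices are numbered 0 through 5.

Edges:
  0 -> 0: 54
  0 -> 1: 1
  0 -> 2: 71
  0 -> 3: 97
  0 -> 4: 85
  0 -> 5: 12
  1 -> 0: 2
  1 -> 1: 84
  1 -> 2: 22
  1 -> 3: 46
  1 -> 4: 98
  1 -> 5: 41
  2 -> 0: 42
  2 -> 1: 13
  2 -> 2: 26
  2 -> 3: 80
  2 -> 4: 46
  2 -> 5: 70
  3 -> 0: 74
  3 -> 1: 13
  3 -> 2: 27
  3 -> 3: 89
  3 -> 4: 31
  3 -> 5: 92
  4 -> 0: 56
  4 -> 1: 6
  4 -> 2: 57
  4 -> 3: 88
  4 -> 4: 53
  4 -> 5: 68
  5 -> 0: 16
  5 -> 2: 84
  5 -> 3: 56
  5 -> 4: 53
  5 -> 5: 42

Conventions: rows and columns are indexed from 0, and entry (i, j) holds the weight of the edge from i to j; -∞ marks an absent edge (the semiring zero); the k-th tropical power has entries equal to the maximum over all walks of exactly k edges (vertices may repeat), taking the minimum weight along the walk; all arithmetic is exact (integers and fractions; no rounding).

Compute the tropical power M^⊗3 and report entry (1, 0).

M^⊗2:
  [74, 13, 57, 89, 54, 92]
  [56, 84, 57, 88, 84, 68]
  [74, 13, 70, 80, 53, 80]
  [74, 13, 84, 89, 74, 89]
  [74, 13, 68, 88, 56, 88]
  [56, 13, 53, 80, 53, 70]
M^⊗3:
  [74, 13, 84, 89, 74, 89]
  [74, 84, 68, 88, 84, 88]
  [74, 13, 80, 80, 74, 80]
  [74, 13, 84, 89, 74, 89]
  [74, 13, 84, 88, 74, 88]
  [74, 13, 70, 80, 56, 80]
Key observation: the optimum is the walk 1->4->3->0, with weight 98 min 88 min 74 = 74.
Optimal value attained by: walk 1->4->3->0.
Answer: (M^⊗3)[1][0] = 74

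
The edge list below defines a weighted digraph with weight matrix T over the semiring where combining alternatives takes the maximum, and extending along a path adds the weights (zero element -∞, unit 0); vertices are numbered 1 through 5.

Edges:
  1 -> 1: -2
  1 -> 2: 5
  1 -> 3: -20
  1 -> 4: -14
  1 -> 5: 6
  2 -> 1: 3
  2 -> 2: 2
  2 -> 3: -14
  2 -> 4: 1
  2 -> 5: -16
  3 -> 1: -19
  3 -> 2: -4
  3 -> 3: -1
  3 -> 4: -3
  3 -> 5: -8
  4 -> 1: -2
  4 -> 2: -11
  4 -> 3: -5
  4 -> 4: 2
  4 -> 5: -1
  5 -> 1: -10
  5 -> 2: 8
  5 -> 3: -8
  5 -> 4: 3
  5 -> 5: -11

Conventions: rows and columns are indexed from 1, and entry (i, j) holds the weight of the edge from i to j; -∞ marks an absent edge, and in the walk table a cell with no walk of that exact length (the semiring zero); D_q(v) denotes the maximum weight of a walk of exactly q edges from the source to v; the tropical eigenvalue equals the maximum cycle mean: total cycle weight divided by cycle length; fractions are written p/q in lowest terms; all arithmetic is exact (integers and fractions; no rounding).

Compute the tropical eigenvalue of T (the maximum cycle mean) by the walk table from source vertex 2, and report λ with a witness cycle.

q=0: [-∞, 0, -∞, -∞, -∞]
q=1: [3, 2, -14, 1, -16]
q=2: [5, 8, -4, 3, 9]
q=3: [11, 17, 1, 12, 11]
q=4: [20, 19, 7, 18, 17]
q=5: [22, 25, 13, 20, 26]
Optimal cycle mean attained by: cycle 1->5->2->1, total 6 + 8 + 3, length 3.
Answer: λ = 17/3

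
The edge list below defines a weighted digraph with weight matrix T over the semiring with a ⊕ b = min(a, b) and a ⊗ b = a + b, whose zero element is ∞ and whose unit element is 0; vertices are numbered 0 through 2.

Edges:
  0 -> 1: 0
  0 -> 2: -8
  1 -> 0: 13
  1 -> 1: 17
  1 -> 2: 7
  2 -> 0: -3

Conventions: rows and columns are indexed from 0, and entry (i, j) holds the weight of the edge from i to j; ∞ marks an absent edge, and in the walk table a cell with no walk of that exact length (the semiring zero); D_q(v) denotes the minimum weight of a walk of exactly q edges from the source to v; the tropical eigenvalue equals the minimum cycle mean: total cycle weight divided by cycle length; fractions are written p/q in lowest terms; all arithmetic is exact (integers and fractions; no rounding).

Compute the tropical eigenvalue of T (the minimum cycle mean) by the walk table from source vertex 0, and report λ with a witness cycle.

q=0: [0, ∞, ∞]
q=1: [∞, 0, -8]
q=2: [-11, 17, 7]
q=3: [4, -11, -19]
Optimal cycle mean attained by: cycle 0->2->0, total (-8) + (-3), length 2.
Answer: λ = -11/2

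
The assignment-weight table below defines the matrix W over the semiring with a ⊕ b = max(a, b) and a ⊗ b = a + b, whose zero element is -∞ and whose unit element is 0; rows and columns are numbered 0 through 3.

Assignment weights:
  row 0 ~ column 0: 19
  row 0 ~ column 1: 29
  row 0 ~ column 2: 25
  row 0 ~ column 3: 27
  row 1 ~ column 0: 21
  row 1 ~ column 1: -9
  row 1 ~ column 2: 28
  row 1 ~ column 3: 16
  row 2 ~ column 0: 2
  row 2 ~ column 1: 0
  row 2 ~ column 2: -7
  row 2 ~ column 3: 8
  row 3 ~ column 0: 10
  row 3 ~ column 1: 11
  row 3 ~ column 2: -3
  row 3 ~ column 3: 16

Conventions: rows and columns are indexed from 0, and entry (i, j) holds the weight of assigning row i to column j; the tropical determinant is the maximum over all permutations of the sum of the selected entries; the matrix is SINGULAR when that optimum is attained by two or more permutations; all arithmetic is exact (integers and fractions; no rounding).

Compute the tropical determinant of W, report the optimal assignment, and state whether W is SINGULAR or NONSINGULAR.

σ = (0, 1, 2, 3): 19 + (-9) + (-7) + 16 = 19
σ = (0, 1, 3, 2): 19 + (-9) + 8 + (-3) = 15
σ = (0, 2, 1, 3): 19 + 28 + 0 + 16 = 63
σ = (0, 2, 3, 1): 19 + 28 + 8 + 11 = 66
σ = (0, 3, 1, 2): 19 + 16 + 0 + (-3) = 32
σ = (0, 3, 2, 1): 19 + 16 + (-7) + 11 = 39
σ = (1, 0, 2, 3): 29 + 21 + (-7) + 16 = 59
σ = (1, 0, 3, 2): 29 + 21 + 8 + (-3) = 55
σ = (1, 2, 0, 3): 29 + 28 + 2 + 16 = 75
σ = (1, 2, 3, 0): 29 + 28 + 8 + 10 = 75
σ = (1, 3, 0, 2): 29 + 16 + 2 + (-3) = 44
σ = (1, 3, 2, 0): 29 + 16 + (-7) + 10 = 48
σ = (2, 0, 1, 3): 25 + 21 + 0 + 16 = 62
σ = (2, 0, 3, 1): 25 + 21 + 8 + 11 = 65
σ = (2, 1, 0, 3): 25 + (-9) + 2 + 16 = 34
σ = (2, 1, 3, 0): 25 + (-9) + 8 + 10 = 34
σ = (2, 3, 0, 1): 25 + 16 + 2 + 11 = 54
σ = (2, 3, 1, 0): 25 + 16 + 0 + 10 = 51
σ = (3, 0, 1, 2): 27 + 21 + 0 + (-3) = 45
σ = (3, 0, 2, 1): 27 + 21 + (-7) + 11 = 52
σ = (3, 1, 0, 2): 27 + (-9) + 2 + (-3) = 17
σ = (3, 1, 2, 0): 27 + (-9) + (-7) + 10 = 21
σ = (3, 2, 0, 1): 27 + 28 + 2 + 11 = 68
σ = (3, 2, 1, 0): 27 + 28 + 0 + 10 = 65
Optimal value attained by: σ = (1, 2, 0, 3).
Answer: det⊕(W) = 75; verdict: SINGULAR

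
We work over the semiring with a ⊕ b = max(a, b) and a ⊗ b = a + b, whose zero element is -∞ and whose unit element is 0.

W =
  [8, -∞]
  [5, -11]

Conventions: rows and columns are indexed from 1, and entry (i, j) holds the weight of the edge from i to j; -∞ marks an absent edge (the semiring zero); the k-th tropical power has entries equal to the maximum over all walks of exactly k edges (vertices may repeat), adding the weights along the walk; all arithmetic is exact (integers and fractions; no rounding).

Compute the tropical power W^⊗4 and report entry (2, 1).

W^⊗2:
  [16, -∞]
  [13, -22]
W^⊗3:
  [24, -∞]
  [21, -33]
W^⊗4:
  [32, -∞]
  [29, -44]
Key observation: the optimum is the walk 2->1->1->1->1, with weight 5 + 8 + 8 + 8 = 29.
Optimal value attained by: walk 2->1->1->1->1.
Answer: (W^⊗4)[2][1] = 29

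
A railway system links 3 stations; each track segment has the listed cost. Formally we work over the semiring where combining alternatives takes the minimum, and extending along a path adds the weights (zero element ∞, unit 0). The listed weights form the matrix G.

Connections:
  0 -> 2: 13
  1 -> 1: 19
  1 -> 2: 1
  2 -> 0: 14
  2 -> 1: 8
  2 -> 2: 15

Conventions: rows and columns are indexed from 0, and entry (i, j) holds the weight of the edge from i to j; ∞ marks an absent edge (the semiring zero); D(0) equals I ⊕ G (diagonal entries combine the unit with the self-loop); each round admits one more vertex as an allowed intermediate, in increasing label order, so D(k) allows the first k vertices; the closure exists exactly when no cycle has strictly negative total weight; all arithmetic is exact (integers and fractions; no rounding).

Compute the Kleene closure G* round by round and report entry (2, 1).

D(0):
  [0, ∞, 13]
  [∞, 0, 1]
  [14, 8, 0]
D(1):
  [0, ∞, 13]
  [∞, 0, 1]
  [14, 8, 0]
D(2):
  [0, ∞, 13]
  [∞, 0, 1]
  [14, 8, 0]
D(3):
  [0, 21, 13]
  [15, 0, 1]
  [14, 8, 0]
Answer: G*[2][1] = 8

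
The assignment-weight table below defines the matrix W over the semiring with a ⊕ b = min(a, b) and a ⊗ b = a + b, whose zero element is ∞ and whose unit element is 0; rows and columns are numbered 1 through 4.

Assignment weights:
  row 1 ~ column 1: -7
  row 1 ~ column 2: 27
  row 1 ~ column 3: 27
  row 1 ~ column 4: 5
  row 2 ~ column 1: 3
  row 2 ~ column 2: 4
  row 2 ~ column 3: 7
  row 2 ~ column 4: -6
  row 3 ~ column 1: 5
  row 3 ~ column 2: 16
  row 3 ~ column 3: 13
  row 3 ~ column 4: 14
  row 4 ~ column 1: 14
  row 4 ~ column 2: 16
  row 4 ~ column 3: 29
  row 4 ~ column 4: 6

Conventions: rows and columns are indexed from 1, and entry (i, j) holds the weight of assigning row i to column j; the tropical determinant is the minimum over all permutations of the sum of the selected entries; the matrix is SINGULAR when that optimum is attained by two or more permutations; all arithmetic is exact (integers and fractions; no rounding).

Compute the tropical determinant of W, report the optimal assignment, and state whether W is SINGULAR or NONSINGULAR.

σ = (1, 2, 3, 4): (-7) + 4 + 13 + 6 = 16
σ = (1, 2, 4, 3): (-7) + 4 + 14 + 29 = 40
σ = (1, 3, 2, 4): (-7) + 7 + 16 + 6 = 22
σ = (1, 3, 4, 2): (-7) + 7 + 14 + 16 = 30
σ = (1, 4, 2, 3): (-7) + (-6) + 16 + 29 = 32
σ = (1, 4, 3, 2): (-7) + (-6) + 13 + 16 = 16
σ = (2, 1, 3, 4): 27 + 3 + 13 + 6 = 49
σ = (2, 1, 4, 3): 27 + 3 + 14 + 29 = 73
σ = (2, 3, 1, 4): 27 + 7 + 5 + 6 = 45
σ = (2, 3, 4, 1): 27 + 7 + 14 + 14 = 62
σ = (2, 4, 1, 3): 27 + (-6) + 5 + 29 = 55
σ = (2, 4, 3, 1): 27 + (-6) + 13 + 14 = 48
σ = (3, 1, 2, 4): 27 + 3 + 16 + 6 = 52
σ = (3, 1, 4, 2): 27 + 3 + 14 + 16 = 60
σ = (3, 2, 1, 4): 27 + 4 + 5 + 6 = 42
σ = (3, 2, 4, 1): 27 + 4 + 14 + 14 = 59
σ = (3, 4, 1, 2): 27 + (-6) + 5 + 16 = 42
σ = (3, 4, 2, 1): 27 + (-6) + 16 + 14 = 51
σ = (4, 1, 2, 3): 5 + 3 + 16 + 29 = 53
σ = (4, 1, 3, 2): 5 + 3 + 13 + 16 = 37
σ = (4, 2, 1, 3): 5 + 4 + 5 + 29 = 43
σ = (4, 2, 3, 1): 5 + 4 + 13 + 14 = 36
σ = (4, 3, 1, 2): 5 + 7 + 5 + 16 = 33
σ = (4, 3, 2, 1): 5 + 7 + 16 + 14 = 42
Optimal value attained by: σ = (1, 2, 3, 4).
Answer: det⊕(W) = 16; verdict: SINGULAR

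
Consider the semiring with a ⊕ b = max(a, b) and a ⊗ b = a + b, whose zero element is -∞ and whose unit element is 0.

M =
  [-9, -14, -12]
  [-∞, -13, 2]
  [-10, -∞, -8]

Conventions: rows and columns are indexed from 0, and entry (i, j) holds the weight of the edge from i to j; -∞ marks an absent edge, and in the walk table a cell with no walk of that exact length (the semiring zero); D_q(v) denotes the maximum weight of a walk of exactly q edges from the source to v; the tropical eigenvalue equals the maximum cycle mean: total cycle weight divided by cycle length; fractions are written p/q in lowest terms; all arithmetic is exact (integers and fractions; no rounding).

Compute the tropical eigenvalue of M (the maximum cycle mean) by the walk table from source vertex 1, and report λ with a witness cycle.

q=0: [-∞, 0, -∞]
q=1: [-∞, -13, 2]
q=2: [-8, -26, -6]
q=3: [-16, -22, -14]
Optimal cycle mean attained by: cycle 0->1->2->0, total (-14) + 2 + (-10), length 3.
Answer: λ = -22/3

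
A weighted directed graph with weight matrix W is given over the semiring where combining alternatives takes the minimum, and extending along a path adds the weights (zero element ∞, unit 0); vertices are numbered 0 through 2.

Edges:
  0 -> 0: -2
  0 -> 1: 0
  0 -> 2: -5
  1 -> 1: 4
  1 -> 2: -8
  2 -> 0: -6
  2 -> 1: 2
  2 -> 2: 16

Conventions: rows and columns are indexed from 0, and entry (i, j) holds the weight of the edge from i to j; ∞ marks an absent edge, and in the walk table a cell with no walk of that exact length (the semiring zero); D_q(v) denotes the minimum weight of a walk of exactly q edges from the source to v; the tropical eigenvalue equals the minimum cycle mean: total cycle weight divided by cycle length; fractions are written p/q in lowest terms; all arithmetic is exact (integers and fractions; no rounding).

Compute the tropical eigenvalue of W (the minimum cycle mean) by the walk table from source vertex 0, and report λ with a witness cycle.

q=0: [0, ∞, ∞]
q=1: [-2, 0, -5]
q=2: [-11, -3, -8]
q=3: [-14, -11, -16]
Optimal cycle mean attained by: cycle 0->2->0, total (-5) + (-6), length 2.
Answer: λ = -11/2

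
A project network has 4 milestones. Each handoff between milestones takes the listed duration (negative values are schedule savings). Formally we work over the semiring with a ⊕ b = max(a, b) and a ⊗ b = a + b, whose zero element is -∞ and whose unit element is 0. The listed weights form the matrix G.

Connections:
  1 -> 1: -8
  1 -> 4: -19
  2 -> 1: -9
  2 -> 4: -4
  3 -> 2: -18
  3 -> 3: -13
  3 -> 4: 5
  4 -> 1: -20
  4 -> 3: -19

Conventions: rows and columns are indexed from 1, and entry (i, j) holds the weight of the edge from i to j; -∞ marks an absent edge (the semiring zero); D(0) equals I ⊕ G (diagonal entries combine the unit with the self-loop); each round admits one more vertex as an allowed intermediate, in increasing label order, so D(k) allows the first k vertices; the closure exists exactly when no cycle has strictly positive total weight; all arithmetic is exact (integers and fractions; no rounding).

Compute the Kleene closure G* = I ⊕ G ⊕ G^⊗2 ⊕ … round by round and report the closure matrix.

D(0):
  [0, -∞, -∞, -19]
  [-9, 0, -∞, -4]
  [-∞, -18, 0, 5]
  [-20, -∞, -19, 0]
D(1):
  [0, -∞, -∞, -19]
  [-9, 0, -∞, -4]
  [-∞, -18, 0, 5]
  [-20, -∞, -19, 0]
D(2):
  [0, -∞, -∞, -19]
  [-9, 0, -∞, -4]
  [-27, -18, 0, 5]
  [-20, -∞, -19, 0]
D(3):
  [0, -∞, -∞, -19]
  [-9, 0, -∞, -4]
  [-27, -18, 0, 5]
  [-20, -37, -19, 0]
D(4):
  [0, -56, -38, -19]
  [-9, 0, -23, -4]
  [-15, -18, 0, 5]
  [-20, -37, -19, 0]
Answer: G* = [[0, -56, -38, -19], [-9, 0, -23, -4], [-15, -18, 0, 5], [-20, -37, -19, 0]]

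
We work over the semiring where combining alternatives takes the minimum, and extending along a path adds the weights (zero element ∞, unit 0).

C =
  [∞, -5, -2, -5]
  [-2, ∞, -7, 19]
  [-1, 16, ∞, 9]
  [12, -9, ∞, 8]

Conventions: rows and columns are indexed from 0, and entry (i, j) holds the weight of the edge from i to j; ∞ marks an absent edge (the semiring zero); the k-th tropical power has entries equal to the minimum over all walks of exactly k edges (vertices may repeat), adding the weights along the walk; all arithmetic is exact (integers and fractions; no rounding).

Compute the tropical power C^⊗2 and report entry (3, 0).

C^⊗2:
  [-7, -14, -12, 3]
  [-8, -7, -4, -7]
  [14, -6, -3, -6]
  [-11, -1, -16, 7]
Key observation: the optimum is the walk 3->1->0, with weight (-9) + (-2) = -11.
Optimal value attained by: walk 3->1->0.
Answer: (C^⊗2)[3][0] = -11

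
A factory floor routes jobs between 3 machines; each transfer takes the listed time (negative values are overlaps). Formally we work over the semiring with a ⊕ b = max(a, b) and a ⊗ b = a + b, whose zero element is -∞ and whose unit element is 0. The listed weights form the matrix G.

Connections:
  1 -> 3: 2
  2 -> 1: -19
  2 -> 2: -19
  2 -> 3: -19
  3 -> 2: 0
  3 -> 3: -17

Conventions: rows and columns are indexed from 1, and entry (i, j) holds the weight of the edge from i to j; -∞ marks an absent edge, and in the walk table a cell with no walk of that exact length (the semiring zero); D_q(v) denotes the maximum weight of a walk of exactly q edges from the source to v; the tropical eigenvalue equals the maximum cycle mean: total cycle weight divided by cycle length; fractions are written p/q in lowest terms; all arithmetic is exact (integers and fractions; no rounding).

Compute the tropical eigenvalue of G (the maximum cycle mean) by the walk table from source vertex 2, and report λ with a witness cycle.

q=0: [-∞, 0, -∞]
q=1: [-19, -19, -19]
q=2: [-38, -19, -17]
q=3: [-38, -17, -34]
Optimal cycle mean attained by: cycle 1->3->2->1, total 2 + 0 + (-19), length 3.
Answer: λ = -17/3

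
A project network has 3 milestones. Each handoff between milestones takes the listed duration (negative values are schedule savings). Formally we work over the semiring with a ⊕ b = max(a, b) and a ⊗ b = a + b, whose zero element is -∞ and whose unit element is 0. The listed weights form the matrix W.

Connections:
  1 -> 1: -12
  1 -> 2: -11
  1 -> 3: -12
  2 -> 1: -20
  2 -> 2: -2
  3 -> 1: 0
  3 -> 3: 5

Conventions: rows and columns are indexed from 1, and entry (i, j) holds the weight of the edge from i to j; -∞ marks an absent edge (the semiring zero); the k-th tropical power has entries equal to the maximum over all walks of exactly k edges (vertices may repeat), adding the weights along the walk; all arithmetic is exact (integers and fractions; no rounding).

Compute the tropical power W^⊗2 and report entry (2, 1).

W^⊗2:
  [-12, -13, -7]
  [-22, -4, -32]
  [5, -11, 10]
Key observation: the optimum is the walk 2->2->1, with weight (-2) + (-20) = -22.
Optimal value attained by: walk 2->2->1.
Answer: (W^⊗2)[2][1] = -22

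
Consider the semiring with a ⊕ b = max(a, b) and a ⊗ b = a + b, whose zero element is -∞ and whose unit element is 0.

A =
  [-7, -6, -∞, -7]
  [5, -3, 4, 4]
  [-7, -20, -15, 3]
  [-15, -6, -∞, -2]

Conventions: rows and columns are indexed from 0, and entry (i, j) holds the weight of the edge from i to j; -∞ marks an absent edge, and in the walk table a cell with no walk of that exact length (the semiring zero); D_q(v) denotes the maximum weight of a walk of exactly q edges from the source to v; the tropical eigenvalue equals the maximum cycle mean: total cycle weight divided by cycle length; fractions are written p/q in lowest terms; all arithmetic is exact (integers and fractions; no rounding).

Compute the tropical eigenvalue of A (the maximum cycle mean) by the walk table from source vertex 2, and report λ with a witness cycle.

q=0: [-∞, -∞, 0, -∞]
q=1: [-7, -20, -15, 3]
q=2: [-12, -3, -16, 1]
q=3: [2, -5, 1, 1]
q=4: [0, -4, -1, 4]
Optimal cycle mean attained by: cycle 1->2->3->1, total 4 + 3 + (-6), length 3.
Answer: λ = 1/3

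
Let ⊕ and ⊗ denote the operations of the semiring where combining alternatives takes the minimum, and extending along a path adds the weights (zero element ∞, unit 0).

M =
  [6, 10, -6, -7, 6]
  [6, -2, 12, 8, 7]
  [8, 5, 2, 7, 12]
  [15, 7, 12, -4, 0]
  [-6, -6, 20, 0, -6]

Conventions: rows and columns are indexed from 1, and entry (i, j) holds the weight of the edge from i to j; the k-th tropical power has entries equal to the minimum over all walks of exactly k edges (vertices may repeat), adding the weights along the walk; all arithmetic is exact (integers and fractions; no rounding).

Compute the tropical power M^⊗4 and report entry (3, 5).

M^⊗2:
  [0, -1, -4, -11, -7]
  [1, -4, 0, -1, 1]
  [6, 3, 2, 1, 6]
  [-6, -6, 8, -8, -6]
  [-12, -12, -12, -13, -12]
M^⊗3:
  [-13, -13, -6, -15, -13]
  [-5, -6, -5, -6, -5]
  [0, 0, 0, -3, 0]
  [-12, -12, -12, -13, -12]
  [-18, -18, -18, -19, -18]
M^⊗4:
  [-19, -19, -19, -20, -19]
  [-11, -11, -11, -12, -11]
  [-6, -6, -6, -7, -6]
  [-18, -18, -18, -19, -18]
  [-24, -24, -24, -25, -24]
Key observation: the optimum is the walk 3->5->5->5->5, with weight 12 + (-6) + (-6) + (-6) = -6.
Optimal value attained by: walk 3->5->5->5->5.
Answer: (M^⊗4)[3][5] = -6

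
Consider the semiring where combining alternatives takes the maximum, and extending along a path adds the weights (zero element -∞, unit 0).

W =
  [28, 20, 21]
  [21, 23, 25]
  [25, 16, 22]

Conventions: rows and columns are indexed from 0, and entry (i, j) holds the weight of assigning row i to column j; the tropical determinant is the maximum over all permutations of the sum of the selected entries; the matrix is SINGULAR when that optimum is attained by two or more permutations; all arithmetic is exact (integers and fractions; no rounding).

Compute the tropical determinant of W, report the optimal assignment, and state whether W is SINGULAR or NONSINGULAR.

σ = (0, 1, 2): 28 + 23 + 22 = 73
σ = (0, 2, 1): 28 + 25 + 16 = 69
σ = (1, 0, 2): 20 + 21 + 22 = 63
σ = (1, 2, 0): 20 + 25 + 25 = 70
σ = (2, 0, 1): 21 + 21 + 16 = 58
σ = (2, 1, 0): 21 + 23 + 25 = 69
Optimal value attained by: σ = (0, 1, 2).
Answer: det⊕(W) = 73; verdict: NONSINGULAR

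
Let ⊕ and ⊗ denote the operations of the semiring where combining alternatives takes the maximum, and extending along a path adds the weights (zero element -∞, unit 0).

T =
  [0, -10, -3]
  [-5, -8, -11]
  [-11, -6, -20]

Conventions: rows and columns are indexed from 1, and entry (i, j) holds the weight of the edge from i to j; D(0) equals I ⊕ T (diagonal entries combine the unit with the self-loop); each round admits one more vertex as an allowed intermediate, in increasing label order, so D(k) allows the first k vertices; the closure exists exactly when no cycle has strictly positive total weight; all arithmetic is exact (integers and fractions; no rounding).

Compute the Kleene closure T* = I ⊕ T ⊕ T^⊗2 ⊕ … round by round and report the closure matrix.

D(0):
  [0, -10, -3]
  [-5, 0, -11]
  [-11, -6, 0]
D(1):
  [0, -10, -3]
  [-5, 0, -8]
  [-11, -6, 0]
D(2):
  [0, -10, -3]
  [-5, 0, -8]
  [-11, -6, 0]
D(3):
  [0, -9, -3]
  [-5, 0, -8]
  [-11, -6, 0]
Answer: T* = [[0, -9, -3], [-5, 0, -8], [-11, -6, 0]]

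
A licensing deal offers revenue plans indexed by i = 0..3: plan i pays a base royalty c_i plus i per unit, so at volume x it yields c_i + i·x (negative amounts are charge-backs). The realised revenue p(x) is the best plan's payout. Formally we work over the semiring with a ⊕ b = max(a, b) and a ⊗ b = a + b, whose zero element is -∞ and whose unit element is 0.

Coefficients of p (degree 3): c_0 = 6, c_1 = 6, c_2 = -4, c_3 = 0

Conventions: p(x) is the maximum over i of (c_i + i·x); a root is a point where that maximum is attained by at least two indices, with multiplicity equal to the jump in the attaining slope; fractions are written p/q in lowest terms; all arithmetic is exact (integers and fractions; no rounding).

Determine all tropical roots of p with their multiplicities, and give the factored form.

hull edge (i=0, c=6) to (i=1, c=6): slope 0, span 1
hull edge (i=1, c=6) to (i=3, c=0): slope -3, span 2
Factored form: p(x) = 0 ⊗ (x ⊕ 0) ⊗ (x ⊕ 3) ⊗ (x ⊕ 3)
Answer: roots = 0 (mult 1), 3 (mult 2)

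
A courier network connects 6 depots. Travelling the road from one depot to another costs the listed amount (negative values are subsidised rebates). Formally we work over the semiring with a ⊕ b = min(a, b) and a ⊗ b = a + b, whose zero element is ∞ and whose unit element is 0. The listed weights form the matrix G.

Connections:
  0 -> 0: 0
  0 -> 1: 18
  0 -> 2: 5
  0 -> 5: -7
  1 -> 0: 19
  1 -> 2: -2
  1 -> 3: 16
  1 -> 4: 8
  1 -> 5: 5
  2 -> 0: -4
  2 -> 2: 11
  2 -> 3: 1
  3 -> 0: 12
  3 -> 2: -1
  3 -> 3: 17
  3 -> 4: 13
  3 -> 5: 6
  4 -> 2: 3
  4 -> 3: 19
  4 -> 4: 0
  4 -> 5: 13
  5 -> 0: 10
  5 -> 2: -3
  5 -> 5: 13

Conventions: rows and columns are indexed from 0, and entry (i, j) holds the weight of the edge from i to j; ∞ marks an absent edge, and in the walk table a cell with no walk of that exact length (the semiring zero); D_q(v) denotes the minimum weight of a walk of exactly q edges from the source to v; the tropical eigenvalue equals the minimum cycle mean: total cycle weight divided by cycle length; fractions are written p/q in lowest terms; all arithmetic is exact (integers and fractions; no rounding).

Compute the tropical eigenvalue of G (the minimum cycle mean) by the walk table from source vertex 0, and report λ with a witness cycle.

q=0: [0, ∞, ∞, ∞, ∞, ∞]
q=1: [0, 18, 5, ∞, ∞, -7]
q=2: [0, 18, -10, 6, 26, -7]
q=3: [-14, 18, -10, -9, 19, -7]
q=4: [-14, 4, -10, -9, 4, -21]
q=5: [-14, 4, -24, -9, 4, -21]
q=6: [-28, 4, -24, -23, 4, -21]
Optimal cycle mean attained by: cycle 0->5->2->0, total (-7) + (-3) + (-4), length 3.
Answer: λ = -14/3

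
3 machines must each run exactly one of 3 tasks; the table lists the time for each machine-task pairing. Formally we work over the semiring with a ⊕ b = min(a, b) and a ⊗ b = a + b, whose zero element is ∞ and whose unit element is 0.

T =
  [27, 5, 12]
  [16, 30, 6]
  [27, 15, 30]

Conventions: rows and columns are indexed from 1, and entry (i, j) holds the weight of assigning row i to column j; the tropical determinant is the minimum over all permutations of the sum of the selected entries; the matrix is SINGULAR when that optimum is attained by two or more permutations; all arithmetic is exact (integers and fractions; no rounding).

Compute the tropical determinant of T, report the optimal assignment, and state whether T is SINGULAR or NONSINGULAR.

σ = (1, 2, 3): 27 + 30 + 30 = 87
σ = (1, 3, 2): 27 + 6 + 15 = 48
σ = (2, 1, 3): 5 + 16 + 30 = 51
σ = (2, 3, 1): 5 + 6 + 27 = 38
σ = (3, 1, 2): 12 + 16 + 15 = 43
σ = (3, 2, 1): 12 + 30 + 27 = 69
Optimal value attained by: σ = (2, 3, 1).
Answer: det⊕(T) = 38; verdict: NONSINGULAR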